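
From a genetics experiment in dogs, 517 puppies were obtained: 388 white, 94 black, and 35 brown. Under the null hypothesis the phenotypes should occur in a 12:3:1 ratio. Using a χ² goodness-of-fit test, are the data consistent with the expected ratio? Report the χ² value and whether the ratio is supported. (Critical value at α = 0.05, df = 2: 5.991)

Total ratio parts = 16. Expected numbers out of 517:
  white: 517 × 12/16 = 387.75
  black: 517 × 3/16 = 96.9375
  brown: 517 × 1/16 = 32.3125
χ² = Σ (O − E)² / E
  white: (388 − 387.75)² / 387.75 = 0.0002
  black: (94 − 96.9375)² / 96.9375 = 0.0890
  brown: (35 − 32.3125)² / 32.3125 = 0.2235
χ² = 0.0002 + 0.0890 + 0.2235 = 0.3127 ≈ 0.313
Degrees of freedom = 3 − 1 = 2; critical value at α = 0.05 is 5.991.
Since 0.313 < 5.991, we fail to reject the null hypothesis — the data are consistent with the 12:3:1 ratio.

0.313; consistent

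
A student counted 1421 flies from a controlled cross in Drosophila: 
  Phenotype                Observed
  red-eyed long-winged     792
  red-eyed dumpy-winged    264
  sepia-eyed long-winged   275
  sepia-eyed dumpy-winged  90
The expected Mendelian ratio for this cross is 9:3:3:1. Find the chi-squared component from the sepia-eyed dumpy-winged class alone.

Under the 9:3:3:1 hypothesis (Σ ratio = 16, N = 1421):
  red-eyed long-winged: 1421 × 9/16 = 799.3125
  red-eyed dumpy-winged: 1421 × 3/16 = 266.4375
  sepia-eyed long-winged: 1421 × 3/16 = 266.4375
  sepia-eyed dumpy-winged: 1421 × 1/16 = 88.8125
Contribution of sepia-eyed dumpy-winged: (90 − 88.8125)² / 88.8125 = 0.0159

0.016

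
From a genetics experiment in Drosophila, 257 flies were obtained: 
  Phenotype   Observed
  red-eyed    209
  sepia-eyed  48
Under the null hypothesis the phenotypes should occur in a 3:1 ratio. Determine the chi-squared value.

Total ratio parts = 4. Expected numbers out of 257:
  red-eyed: 257 × 3/4 = 192.75
  sepia-eyed: 257 × 1/4 = 64.25
χ² = Σ (O − E)² / E
  red-eyed: (209 − 192.75)² / 192.75 = 1.3700
  sepia-eyed: (48 − 64.25)² / 64.25 = 4.1099
χ² = 1.3700 + 4.1099 = 5.4799 ≈ 5.480

5.480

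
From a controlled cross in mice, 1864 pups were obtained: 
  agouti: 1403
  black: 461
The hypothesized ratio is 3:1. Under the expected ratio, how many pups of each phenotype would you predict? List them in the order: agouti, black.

The 3:1 ratio has 4 parts, so with N = 1864 the expected counts are:
  agouti: 1864 × 3/4 = 1398
  black: 1864 × 1/4 = 466

1398, 466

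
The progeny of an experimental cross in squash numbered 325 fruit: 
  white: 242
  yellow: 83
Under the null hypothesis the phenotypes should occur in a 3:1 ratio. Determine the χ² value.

Total ratio parts = 4. Expected numbers out of 325:
  white: 325 × 3/4 = 243.75
  yellow: 325 × 1/4 = 81.25
χ² = Σ (O − E)² / E
  white: (242 − 243.75)² / 243.75 = 0.0126
  yellow: (83 − 81.25)² / 81.25 = 0.0377
χ² = 0.0126 + 0.0377 = 0.0503 ≈ 0.050

0.050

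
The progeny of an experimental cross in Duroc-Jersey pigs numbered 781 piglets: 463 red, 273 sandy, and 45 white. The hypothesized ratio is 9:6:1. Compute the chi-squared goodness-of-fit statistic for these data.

2.924

Total ratio parts = 16. Expected numbers out of 781:
  red: 781 × 9/16 = 439.3125
  sandy: 781 × 6/16 = 292.875
  white: 781 × 1/16 = 48.8125
χ² = Σ (O − E)² / E
  red: (463 − 439.3125)² / 439.3125 = 1.2772
  sandy: (273 − 292.875)² / 292.875 = 1.3488
  white: (45 − 48.8125)² / 48.8125 = 0.2978
χ² = 1.2772 + 1.3488 + 0.2978 = 2.9238 ≈ 2.924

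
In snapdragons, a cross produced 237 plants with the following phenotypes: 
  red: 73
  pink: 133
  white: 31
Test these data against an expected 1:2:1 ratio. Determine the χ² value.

Expected counts for N = 237 under a 1:2:1 ratio (total parts = 4):
  red: 237 × 1/4 = 59.25
  pink: 237 × 2/4 = 118.5
  white: 237 × 1/4 = 59.25
χ² = Σ (O − E)² / E
  red: (73 − 59.25)² / 59.25 = 3.1909
  pink: (133 − 118.5)² / 118.5 = 1.7743
  white: (31 − 59.25)² / 59.25 = 13.4694
χ² = 3.1909 + 1.7743 + 13.4694 = 18.4346 ≈ 18.435

18.435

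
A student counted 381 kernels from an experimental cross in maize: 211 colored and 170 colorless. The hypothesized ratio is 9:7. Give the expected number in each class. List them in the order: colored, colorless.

214.3125, 166.6875

Under the 9:7 hypothesis (Σ ratio = 16, N = 381):
  colored: 381 × 9/16 = 214.3125
  colorless: 381 × 7/16 = 166.6875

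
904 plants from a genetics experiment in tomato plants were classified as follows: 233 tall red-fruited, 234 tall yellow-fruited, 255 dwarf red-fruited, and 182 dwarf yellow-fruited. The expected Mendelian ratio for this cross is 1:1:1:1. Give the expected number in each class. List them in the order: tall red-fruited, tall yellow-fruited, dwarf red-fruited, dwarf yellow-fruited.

The 1:1:1:1 ratio has 4 parts, so with N = 904 the expected counts are:
  tall red-fruited: 904 × 1/4 = 226
  tall yellow-fruited: 904 × 1/4 = 226
  dwarf red-fruited: 904 × 1/4 = 226
  dwarf yellow-fruited: 904 × 1/4 = 226

226, 226, 226, 226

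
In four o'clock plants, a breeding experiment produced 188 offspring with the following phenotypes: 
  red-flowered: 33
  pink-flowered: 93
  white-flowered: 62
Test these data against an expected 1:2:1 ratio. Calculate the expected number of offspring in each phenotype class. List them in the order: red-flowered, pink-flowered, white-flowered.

Total ratio parts = 4. Expected numbers out of 188:
  red-flowered: 188 × 1/4 = 47
  pink-flowered: 188 × 2/4 = 94
  white-flowered: 188 × 1/4 = 47

47, 94, 47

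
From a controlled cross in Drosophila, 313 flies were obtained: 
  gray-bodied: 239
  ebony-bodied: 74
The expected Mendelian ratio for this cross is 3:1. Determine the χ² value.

Total ratio parts = 4. Expected numbers out of 313:
  gray-bodied: 313 × 3/4 = 234.75
  ebony-bodied: 313 × 1/4 = 78.25
χ² = Σ (O − E)² / E
  gray-bodied: (239 − 234.75)² / 234.75 = 0.0769
  ebony-bodied: (74 − 78.25)² / 78.25 = 0.2308
χ² = 0.0769 + 0.2308 = 0.3077 ≈ 0.308

0.308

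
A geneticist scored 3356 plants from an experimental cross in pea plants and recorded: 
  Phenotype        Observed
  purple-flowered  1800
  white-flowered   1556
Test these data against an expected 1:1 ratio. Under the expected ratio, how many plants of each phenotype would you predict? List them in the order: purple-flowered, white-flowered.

Expected counts for N = 3356 under a 1:1 ratio (total parts = 2):
  purple-flowered: 3356 × 1/2 = 1678
  white-flowered: 3356 × 1/2 = 1678

1678, 1678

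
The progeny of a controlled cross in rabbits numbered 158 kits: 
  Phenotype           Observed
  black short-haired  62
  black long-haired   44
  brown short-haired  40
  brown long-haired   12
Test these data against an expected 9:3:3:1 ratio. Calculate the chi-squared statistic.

19.193

Under the 9:3:3:1 hypothesis (Σ ratio = 16, N = 158):
  black short-haired: 158 × 9/16 = 88.875
  black long-haired: 158 × 3/16 = 29.625
  brown short-haired: 158 × 3/16 = 29.625
  brown long-haired: 158 × 1/16 = 9.875
χ² = Σ (O − E)² / E
  black short-haired: (62 − 88.875)² / 88.875 = 8.1268
  black long-haired: (44 − 29.625)² / 29.625 = 6.9752
  brown short-haired: (40 − 29.625)² / 29.625 = 3.6334
  brown long-haired: (12 − 9.875)² / 9.875 = 0.4573
χ² = 8.1268 + 6.9752 + 3.6334 + 0.4573 = 19.1927 ≈ 19.193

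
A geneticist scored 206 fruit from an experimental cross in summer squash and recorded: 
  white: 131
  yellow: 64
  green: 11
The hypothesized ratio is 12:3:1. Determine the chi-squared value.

20.518

Total ratio parts = 16. Expected numbers out of 206:
  white: 206 × 12/16 = 154.5
  yellow: 206 × 3/16 = 38.625
  green: 206 × 1/16 = 12.875
χ² = Σ (O − E)² / E
  white: (131 − 154.5)² / 154.5 = 3.5744
  yellow: (64 − 38.625)² / 38.625 = 16.6703
  green: (11 − 12.875)² / 12.875 = 0.2731
χ² = 3.5744 + 16.6703 + 0.2731 = 20.5178 ≈ 20.518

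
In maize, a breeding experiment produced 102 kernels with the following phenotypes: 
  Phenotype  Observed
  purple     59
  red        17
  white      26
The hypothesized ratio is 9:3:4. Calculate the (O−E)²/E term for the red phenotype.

Under the 9:3:4 hypothesis (Σ ratio = 16, N = 102):
  purple: 102 × 9/16 = 57.375
  red: 102 × 3/16 = 19.125
  white: 102 × 4/16 = 25.5
Contribution of red: (17 − 19.125)² / 19.125 = 0.2361

0.236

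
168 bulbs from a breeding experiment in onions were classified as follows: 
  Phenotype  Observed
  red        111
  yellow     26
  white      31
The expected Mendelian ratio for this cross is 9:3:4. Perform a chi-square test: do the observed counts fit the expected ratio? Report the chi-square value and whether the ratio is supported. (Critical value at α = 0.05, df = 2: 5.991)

Total ratio parts = 16. Expected numbers out of 168:
  red: 168 × 9/16 = 94.5
  yellow: 168 × 3/16 = 31.5
  white: 168 × 4/16 = 42
χ² = Σ (O − E)² / E
  red: (111 − 94.5)² / 94.5 = 2.8810
  yellow: (26 − 31.5)² / 31.5 = 0.9603
  white: (31 − 42)² / 42 = 2.8810
χ² = 2.8810 + 0.9603 + 2.8810 = 6.7223 ≈ 6.722
Degrees of freedom = 3 − 1 = 2; critical value at α = 0.05 is 5.991.
Since 6.722 > 5.991, we reject the null hypothesis — the data do not fit the 9:3:4 ratio.

6.722; not consistent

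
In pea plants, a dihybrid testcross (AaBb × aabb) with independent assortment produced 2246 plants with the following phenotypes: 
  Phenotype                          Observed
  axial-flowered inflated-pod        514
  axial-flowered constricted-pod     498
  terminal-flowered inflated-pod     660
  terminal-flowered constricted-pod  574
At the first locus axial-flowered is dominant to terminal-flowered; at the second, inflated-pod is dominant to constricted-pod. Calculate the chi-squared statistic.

A dihybrid testcross with independent assortment gives a 1:1:1:1 ratio.
The 1:1:1:1 ratio has 4 parts, so with N = 2246 the expected counts are:
  axial-flowered inflated-pod: 2246 × 1/4 = 561.5
  axial-flowered constricted-pod: 2246 × 1/4 = 561.5
  terminal-flowered inflated-pod: 2246 × 1/4 = 561.5
  terminal-flowered constricted-pod: 2246 × 1/4 = 561.5
χ² = Σ (O − E)² / E
  axial-flowered inflated-pod: (514 − 561.5)² / 561.5 = 4.0183
  axial-flowered constricted-pod: (498 − 561.5)² / 561.5 = 7.1812
  terminal-flowered inflated-pod: (660 − 561.5)² / 561.5 = 17.2792
  terminal-flowered constricted-pod: (574 − 561.5)² / 561.5 = 0.2783
χ² = 4.0183 + 7.1812 + 17.2792 + 0.2783 = 28.757

28.757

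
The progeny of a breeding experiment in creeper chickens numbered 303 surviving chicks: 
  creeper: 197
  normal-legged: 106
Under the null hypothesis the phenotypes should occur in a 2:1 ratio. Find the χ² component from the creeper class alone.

0.124

Under the 2:1 hypothesis (Σ ratio = 3, N = 303):
  creeper: 303 × 2/3 = 202
  normal-legged: 303 × 1/3 = 101
Contribution of creeper: (197 − 202)² / 202 = 0.1238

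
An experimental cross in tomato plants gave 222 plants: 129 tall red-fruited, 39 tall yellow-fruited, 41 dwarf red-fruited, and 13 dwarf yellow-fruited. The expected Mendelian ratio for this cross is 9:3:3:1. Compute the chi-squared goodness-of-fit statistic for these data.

0.366

Total ratio parts = 16. Expected numbers out of 222:
  tall red-fruited: 222 × 9/16 = 124.875
  tall yellow-fruited: 222 × 3/16 = 41.625
  dwarf red-fruited: 222 × 3/16 = 41.625
  dwarf yellow-fruited: 222 × 1/16 = 13.875
χ² = Σ (O − E)² / E
  tall red-fruited: (129 − 124.875)² / 124.875 = 0.1363
  tall yellow-fruited: (39 − 41.625)² / 41.625 = 0.1655
  dwarf red-fruited: (41 − 41.625)² / 41.625 = 0.0094
  dwarf yellow-fruited: (13 − 13.875)² / 13.875 = 0.0552
χ² = 0.1363 + 0.1655 + 0.0094 + 0.0552 = 0.3664 ≈ 0.366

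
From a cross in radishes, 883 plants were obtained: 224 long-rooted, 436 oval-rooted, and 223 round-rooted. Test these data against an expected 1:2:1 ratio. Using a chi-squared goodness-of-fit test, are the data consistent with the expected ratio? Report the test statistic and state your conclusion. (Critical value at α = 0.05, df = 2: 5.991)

0.139; consistent

Expected counts for N = 883 under a 1:2:1 ratio (total parts = 4):
  long-rooted: 883 × 1/4 = 220.75
  oval-rooted: 883 × 2/4 = 441.5
  round-rooted: 883 × 1/4 = 220.75
χ² = Σ (O − E)² / E
  long-rooted: (224 − 220.75)² / 220.75 = 0.0478
  oval-rooted: (436 − 441.5)² / 441.5 = 0.0685
  round-rooted: (223 − 220.75)² / 220.75 = 0.0229
χ² = 0.0478 + 0.0685 + 0.0229 = 0.1392 ≈ 0.139
Degrees of freedom = 3 − 1 = 2; critical value at α = 0.05 is 5.991.
Since 0.139 < 5.991, we fail to reject the null hypothesis — the data are consistent with the 1:2:1 ratio.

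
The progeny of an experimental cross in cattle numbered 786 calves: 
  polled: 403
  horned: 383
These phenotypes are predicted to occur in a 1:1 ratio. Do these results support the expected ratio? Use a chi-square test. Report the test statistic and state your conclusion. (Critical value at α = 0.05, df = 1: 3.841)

0.509; consistent

Under the 1:1 hypothesis (Σ ratio = 2, N = 786):
  polled: 786 × 1/2 = 393
  horned: 786 × 1/2 = 393
χ² = Σ (O − E)² / E
  polled: (403 − 393)² / 393 = 0.2545
  horned: (383 − 393)² / 393 = 0.2545
χ² = 0.2545 + 0.2545 = 0.509
Degrees of freedom = 2 − 1 = 1; critical value at α = 0.05 is 3.841.
Since 0.509 < 3.841, we fail to reject the null hypothesis — the data are consistent with the 1:1 ratio.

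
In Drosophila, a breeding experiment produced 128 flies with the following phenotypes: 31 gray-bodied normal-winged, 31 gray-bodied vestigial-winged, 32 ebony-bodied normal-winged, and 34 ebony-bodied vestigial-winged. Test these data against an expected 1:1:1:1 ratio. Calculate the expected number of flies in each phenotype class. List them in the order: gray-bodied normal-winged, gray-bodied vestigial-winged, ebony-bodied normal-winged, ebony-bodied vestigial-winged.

The 1:1:1:1 ratio has 4 parts, so with N = 128 the expected counts are:
  gray-bodied normal-winged: 128 × 1/4 = 32
  gray-bodied vestigial-winged: 128 × 1/4 = 32
  ebony-bodied normal-winged: 128 × 1/4 = 32
  ebony-bodied vestigial-winged: 128 × 1/4 = 32

32, 32, 32, 32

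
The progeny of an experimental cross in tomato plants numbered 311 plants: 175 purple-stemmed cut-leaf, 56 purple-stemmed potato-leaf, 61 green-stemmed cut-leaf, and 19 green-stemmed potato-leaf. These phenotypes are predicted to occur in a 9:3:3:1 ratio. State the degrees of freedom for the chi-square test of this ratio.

3

A goodness-of-fit test with 4 phenotype classes has df = 4 − 1 = 3.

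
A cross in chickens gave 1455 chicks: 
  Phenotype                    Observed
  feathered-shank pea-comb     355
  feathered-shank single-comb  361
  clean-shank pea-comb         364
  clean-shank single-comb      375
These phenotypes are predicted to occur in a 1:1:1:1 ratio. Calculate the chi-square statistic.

0.579

Expected counts for N = 1455 under a 1:1:1:1 ratio (total parts = 4):
  feathered-shank pea-comb: 1455 × 1/4 = 363.75
  feathered-shank single-comb: 1455 × 1/4 = 363.75
  clean-shank pea-comb: 1455 × 1/4 = 363.75
  clean-shank single-comb: 1455 × 1/4 = 363.75
χ² = Σ (O − E)² / E
  feathered-shank pea-comb: (355 − 363.75)² / 363.75 = 0.2105
  feathered-shank single-comb: (361 − 363.75)² / 363.75 = 0.0208
  clean-shank pea-comb: (364 − 363.75)² / 363.75 = 0.0002
  clean-shank single-comb: (375 − 363.75)² / 363.75 = 0.3479
χ² = 0.2105 + 0.0208 + 0.0002 + 0.3479 = 0.5794 ≈ 0.579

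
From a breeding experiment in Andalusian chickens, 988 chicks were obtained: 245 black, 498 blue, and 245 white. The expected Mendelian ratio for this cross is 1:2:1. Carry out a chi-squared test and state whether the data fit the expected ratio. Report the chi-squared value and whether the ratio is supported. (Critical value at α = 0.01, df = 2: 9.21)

0.065; consistent

The 1:2:1 ratio has 4 parts, so with N = 988 the expected counts are:
  black: 988 × 1/4 = 247
  blue: 988 × 2/4 = 494
  white: 988 × 1/4 = 247
χ² = Σ (O − E)² / E
  black: (245 − 247)² / 247 = 0.0162
  blue: (498 − 494)² / 494 = 0.0324
  white: (245 − 247)² / 247 = 0.0162
χ² = 0.0162 + 0.0324 + 0.0162 = 0.0648 ≈ 0.065
Degrees of freedom = 3 − 1 = 2; critical value at α = 0.01 is 9.21.
Since 0.065 < 9.21, we fail to reject the null hypothesis — the data are consistent with the 1:2:1 ratio.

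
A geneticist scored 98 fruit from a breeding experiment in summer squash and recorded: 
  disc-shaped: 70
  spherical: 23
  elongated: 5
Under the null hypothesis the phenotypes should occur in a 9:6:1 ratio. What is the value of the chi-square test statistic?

Total ratio parts = 16. Expected numbers out of 98:
  disc-shaped: 98 × 9/16 = 55.125
  spherical: 98 × 6/16 = 36.75
  elongated: 98 × 1/16 = 6.125
χ² = Σ (O − E)² / E
  disc-shaped: (70 − 55.125)² / 55.125 = 4.0139
  spherical: (23 − 36.75)² / 36.75 = 5.1446
  elongated: (5 − 6.125)² / 6.125 = 0.2066
χ² = 4.0139 + 5.1446 + 0.2066 = 9.3651 ≈ 9.365

9.365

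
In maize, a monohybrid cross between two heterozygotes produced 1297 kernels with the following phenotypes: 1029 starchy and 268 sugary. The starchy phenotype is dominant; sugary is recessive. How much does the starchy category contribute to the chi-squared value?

3.253

For a monohybrid cross between heterozygotes with complete dominance, the expected phenotypic ratio is 3:1.
Total ratio parts = 4. Expected numbers out of 1297:
  starchy: 1297 × 3/4 = 972.75
  sugary: 1297 × 1/4 = 324.25
Contribution of starchy: (1029 − 972.75)² / 972.75 = 3.2527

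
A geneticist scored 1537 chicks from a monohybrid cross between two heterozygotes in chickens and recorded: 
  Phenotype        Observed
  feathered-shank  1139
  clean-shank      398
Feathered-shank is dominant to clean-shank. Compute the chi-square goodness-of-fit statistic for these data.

0.656

For a monohybrid cross between heterozygotes with complete dominance, the expected phenotypic ratio is 3:1.
Expected counts for N = 1537 under a 3:1 ratio (total parts = 4):
  feathered-shank: 1537 × 3/4 = 1152.75
  clean-shank: 1537 × 1/4 = 384.25
χ² = Σ (O − E)² / E
  feathered-shank: (1139 − 1152.75)² / 1152.75 = 0.1640
  clean-shank: (398 − 384.25)² / 384.25 = 0.4920
χ² = 0.1640 + 0.4920 = 0.656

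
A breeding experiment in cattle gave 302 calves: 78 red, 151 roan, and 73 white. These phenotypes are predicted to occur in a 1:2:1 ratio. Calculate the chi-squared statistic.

Under the 1:2:1 hypothesis (Σ ratio = 4, N = 302):
  red: 302 × 1/4 = 75.5
  roan: 302 × 2/4 = 151
  white: 302 × 1/4 = 75.5
χ² = Σ (O − E)² / E
  red: (78 − 75.5)² / 75.5 = 0.0828
  roan: (151 − 151)² / 151 = 0.0000
  white: (73 − 75.5)² / 75.5 = 0.0828
χ² = 0.0828 + 0.0000 + 0.0828 = 0.1656 ≈ 0.166

0.166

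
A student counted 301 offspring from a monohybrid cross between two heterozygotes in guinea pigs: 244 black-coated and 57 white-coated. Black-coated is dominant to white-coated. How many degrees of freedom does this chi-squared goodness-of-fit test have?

1

For a monohybrid cross between heterozygotes with complete dominance, the expected phenotypic ratio is 3:1.
A goodness-of-fit test with 2 phenotype classes has df = 2 − 1 = 1.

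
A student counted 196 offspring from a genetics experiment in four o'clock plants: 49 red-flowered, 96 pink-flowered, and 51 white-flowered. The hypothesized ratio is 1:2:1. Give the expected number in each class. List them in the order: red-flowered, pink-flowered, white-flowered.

49, 98, 49

Under the 1:2:1 hypothesis (Σ ratio = 4, N = 196):
  red-flowered: 196 × 1/4 = 49
  pink-flowered: 196 × 2/4 = 98
  white-flowered: 196 × 1/4 = 49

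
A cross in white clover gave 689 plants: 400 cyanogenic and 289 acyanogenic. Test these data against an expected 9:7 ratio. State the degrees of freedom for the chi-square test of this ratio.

1

A goodness-of-fit test with 2 phenotype classes has df = 2 − 1 = 1.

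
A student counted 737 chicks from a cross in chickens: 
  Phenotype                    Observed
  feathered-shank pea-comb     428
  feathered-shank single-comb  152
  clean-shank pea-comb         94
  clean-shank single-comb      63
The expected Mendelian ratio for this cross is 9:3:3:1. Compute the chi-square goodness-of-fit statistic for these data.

22.174

Under the 9:3:3:1 hypothesis (Σ ratio = 16, N = 737):
  feathered-shank pea-comb: 737 × 9/16 = 414.5625
  feathered-shank single-comb: 737 × 3/16 = 138.1875
  clean-shank pea-comb: 737 × 3/16 = 138.1875
  clean-shank single-comb: 737 × 1/16 = 46.0625
χ² = Σ (O − E)² / E
  feathered-shank pea-comb: (428 − 414.5625)² / 414.5625 = 0.4356
  feathered-shank single-comb: (152 − 138.1875)² / 138.1875 = 1.3806
  clean-shank pea-comb: (94 − 138.1875)² / 138.1875 = 14.1296
  clean-shank single-comb: (63 − 46.0625)² / 46.0625 = 6.2280
χ² = 0.4356 + 1.3806 + 14.1296 + 6.2280 = 22.1738 ≈ 22.174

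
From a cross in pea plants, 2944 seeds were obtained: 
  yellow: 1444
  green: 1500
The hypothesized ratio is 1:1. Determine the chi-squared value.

Total ratio parts = 2. Expected numbers out of 2944:
  yellow: 2944 × 1/2 = 1472
  green: 2944 × 1/2 = 1472
χ² = Σ (O − E)² / E
  yellow: (1444 − 1472)² / 1472 = 0.5326
  green: (1500 − 1472)² / 1472 = 0.5326
χ² = 0.5326 + 0.5326 = 1.0652 ≈ 1.065

1.065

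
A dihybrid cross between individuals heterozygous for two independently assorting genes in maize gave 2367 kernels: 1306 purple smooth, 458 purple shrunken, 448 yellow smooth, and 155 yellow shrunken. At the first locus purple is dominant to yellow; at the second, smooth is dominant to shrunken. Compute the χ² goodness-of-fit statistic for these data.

1.316

A dihybrid F₂ with independent assortment and complete dominance at both loci gives a 9:3:3:1 phenotypic ratio.
The 9:3:3:1 ratio has 16 parts, so with N = 2367 the expected counts are:
  purple smooth: 2367 × 9/16 = 1331.4375
  purple shrunken: 2367 × 3/16 = 443.8125
  yellow smooth: 2367 × 3/16 = 443.8125
  yellow shrunken: 2367 × 1/16 = 147.9375
χ² = Σ (O − E)² / E
  purple smooth: (1306 − 1331.4375)² / 1331.4375 = 0.4860
  purple shrunken: (458 − 443.8125)² / 443.8125 = 0.4535
  yellow smooth: (448 − 443.8125)² / 443.8125 = 0.0395
  yellow shrunken: (155 − 147.9375)² / 147.9375 = 0.3372
χ² = 0.4860 + 0.4535 + 0.0395 + 0.3372 = 1.3162 ≈ 1.316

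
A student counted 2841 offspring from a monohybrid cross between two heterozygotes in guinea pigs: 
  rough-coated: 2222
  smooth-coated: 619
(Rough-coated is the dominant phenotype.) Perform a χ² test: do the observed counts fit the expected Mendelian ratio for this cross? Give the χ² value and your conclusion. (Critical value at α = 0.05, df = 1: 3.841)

For a monohybrid cross between heterozygotes with complete dominance, the expected phenotypic ratio is 3:1.
Expected counts for N = 2841 under a 3:1 ratio (total parts = 4):
  rough-coated: 2841 × 3/4 = 2130.75
  smooth-coated: 2841 × 1/4 = 710.25
χ² = Σ (O − E)² / E
  rough-coated: (2222 − 2130.75)² / 2130.75 = 3.9078
  smooth-coated: (619 − 710.25)² / 710.25 = 11.7234
χ² = 3.9078 + 11.7234 = 15.6312 ≈ 15.631
Degrees of freedom = 2 − 1 = 1; critical value at α = 0.05 is 3.841.
Since 15.631 > 3.841, we reject the null hypothesis — the data do not fit the 3:1 ratio.

15.631; not consistent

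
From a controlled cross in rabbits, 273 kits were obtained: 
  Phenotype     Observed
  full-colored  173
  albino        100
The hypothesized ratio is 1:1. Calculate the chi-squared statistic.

Total ratio parts = 2. Expected numbers out of 273:
  full-colored: 273 × 1/2 = 136.5
  albino: 273 × 1/2 = 136.5
χ² = Σ (O − E)² / E
  full-colored: (173 − 136.5)² / 136.5 = 9.7601
  albino: (100 − 136.5)² / 136.5 = 9.7601
χ² = 9.7601 + 9.7601 = 19.5202 ≈ 19.520

19.520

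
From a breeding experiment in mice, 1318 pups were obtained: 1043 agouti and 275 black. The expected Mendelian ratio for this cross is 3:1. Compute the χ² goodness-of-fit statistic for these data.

The 3:1 ratio has 4 parts, so with N = 1318 the expected counts are:
  agouti: 1318 × 3/4 = 988.5
  black: 1318 × 1/4 = 329.5
χ² = Σ (O − E)² / E
  agouti: (1043 − 988.5)² / 988.5 = 3.0048
  black: (275 − 329.5)² / 329.5 = 9.0144
χ² = 3.0048 + 9.0144 = 12.0192 ≈ 12.019

12.019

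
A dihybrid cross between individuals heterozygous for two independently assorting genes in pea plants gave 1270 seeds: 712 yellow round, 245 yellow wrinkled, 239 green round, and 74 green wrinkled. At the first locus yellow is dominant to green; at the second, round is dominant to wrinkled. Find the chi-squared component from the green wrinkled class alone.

A dihybrid F₂ with independent assortment and complete dominance at both loci gives a 9:3:3:1 phenotypic ratio.
Total ratio parts = 16. Expected numbers out of 1270:
  yellow round: 1270 × 9/16 = 714.375
  yellow wrinkled: 1270 × 3/16 = 238.125
  green round: 1270 × 3/16 = 238.125
  green wrinkled: 1270 × 1/16 = 79.375
Contribution of green wrinkled: (74 − 79.375)² / 79.375 = 0.3640

0.364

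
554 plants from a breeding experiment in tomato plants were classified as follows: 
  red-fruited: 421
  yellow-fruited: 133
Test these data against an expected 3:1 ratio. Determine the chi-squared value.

0.291

Total ratio parts = 4. Expected numbers out of 554:
  red-fruited: 554 × 3/4 = 415.5
  yellow-fruited: 554 × 1/4 = 138.5
χ² = Σ (O − E)² / E
  red-fruited: (421 − 415.5)² / 415.5 = 0.0728
  yellow-fruited: (133 − 138.5)² / 138.5 = 0.2184
χ² = 0.0728 + 0.2184 = 0.2912 ≈ 0.291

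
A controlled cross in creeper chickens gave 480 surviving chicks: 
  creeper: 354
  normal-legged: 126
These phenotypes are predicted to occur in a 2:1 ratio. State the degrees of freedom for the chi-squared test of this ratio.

1

A goodness-of-fit test with 2 phenotype classes has df = 2 − 1 = 1.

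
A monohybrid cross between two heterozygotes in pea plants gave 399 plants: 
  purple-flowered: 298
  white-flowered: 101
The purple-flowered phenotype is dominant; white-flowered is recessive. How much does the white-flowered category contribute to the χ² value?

0.016

For a monohybrid cross between heterozygotes with complete dominance, the expected phenotypic ratio is 3:1.
The 3:1 ratio has 4 parts, so with N = 399 the expected counts are:
  purple-flowered: 399 × 3/4 = 299.25
  white-flowered: 399 × 1/4 = 99.75
Contribution of white-flowered: (101 − 99.75)² / 99.75 = 0.0157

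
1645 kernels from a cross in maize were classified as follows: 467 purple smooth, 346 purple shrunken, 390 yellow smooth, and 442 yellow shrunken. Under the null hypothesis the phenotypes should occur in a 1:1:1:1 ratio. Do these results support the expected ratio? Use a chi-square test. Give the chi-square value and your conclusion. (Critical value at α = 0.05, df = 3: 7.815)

Total ratio parts = 4. Expected numbers out of 1645:
  purple smooth: 1645 × 1/4 = 411.25
  purple shrunken: 1645 × 1/4 = 411.25
  yellow smooth: 1645 × 1/4 = 411.25
  yellow shrunken: 1645 × 1/4 = 411.25
χ² = Σ (O − E)² / E
  purple smooth: (467 − 411.25)² / 411.25 = 7.5576
  purple shrunken: (346 − 411.25)² / 411.25 = 10.3527
  yellow smooth: (390 − 411.25)² / 411.25 = 1.0980
  yellow shrunken: (442 − 411.25)² / 411.25 = 2.2992
χ² = 7.5576 + 10.3527 + 1.0980 + 2.2992 = 21.3075 ≈ 21.308
Degrees of freedom = 4 − 1 = 3; critical value at α = 0.05 is 7.815.
Since 21.308 > 7.815, we reject the null hypothesis — the data do not fit the 1:1:1:1 ratio.

21.308; not consistent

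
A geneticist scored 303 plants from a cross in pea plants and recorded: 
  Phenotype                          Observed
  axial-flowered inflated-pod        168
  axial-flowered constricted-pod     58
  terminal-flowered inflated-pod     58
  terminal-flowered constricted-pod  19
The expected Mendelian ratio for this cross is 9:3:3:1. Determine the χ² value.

0.085

Expected counts for N = 303 under a 9:3:3:1 ratio (total parts = 16):
  axial-flowered inflated-pod: 303 × 9/16 = 170.4375
  axial-flowered constricted-pod: 303 × 3/16 = 56.8125
  terminal-flowered inflated-pod: 303 × 3/16 = 56.8125
  terminal-flowered constricted-pod: 303 × 1/16 = 18.9375
χ² = Σ (O − E)² / E
  axial-flowered inflated-pod: (168 − 170.4375)² / 170.4375 = 0.0349
  axial-flowered constricted-pod: (58 − 56.8125)² / 56.8125 = 0.0248
  terminal-flowered inflated-pod: (58 − 56.8125)² / 56.8125 = 0.0248
  terminal-flowered constricted-pod: (19 − 18.9375)² / 18.9375 = 0.0002
χ² = 0.0349 + 0.0248 + 0.0248 + 0.0002 = 0.0847 ≈ 0.085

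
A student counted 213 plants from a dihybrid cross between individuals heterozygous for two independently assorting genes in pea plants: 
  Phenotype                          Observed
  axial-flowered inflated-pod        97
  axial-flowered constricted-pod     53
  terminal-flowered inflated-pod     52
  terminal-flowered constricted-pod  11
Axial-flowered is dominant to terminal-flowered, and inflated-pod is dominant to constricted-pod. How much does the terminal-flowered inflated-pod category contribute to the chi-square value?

A dihybrid F₂ with independent assortment and complete dominance at both loci gives a 9:3:3:1 phenotypic ratio.
The 9:3:3:1 ratio has 16 parts, so with N = 213 the expected counts are:
  axial-flowered inflated-pod: 213 × 9/16 = 119.8125
  axial-flowered constricted-pod: 213 × 3/16 = 39.9375
  terminal-flowered inflated-pod: 213 × 3/16 = 39.9375
  terminal-flowered constricted-pod: 213 × 1/16 = 13.3125
Contribution of terminal-flowered inflated-pod: (52 − 39.9375)² / 39.9375 = 3.6433

3.643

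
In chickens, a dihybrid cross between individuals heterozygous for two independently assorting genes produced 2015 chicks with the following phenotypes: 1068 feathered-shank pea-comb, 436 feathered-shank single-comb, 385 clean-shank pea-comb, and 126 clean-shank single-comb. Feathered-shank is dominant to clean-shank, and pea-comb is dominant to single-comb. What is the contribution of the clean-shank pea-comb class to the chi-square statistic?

0.137

A dihybrid F₂ with independent assortment and complete dominance at both loci gives a 9:3:3:1 phenotypic ratio.
Expected counts for N = 2015 under a 9:3:3:1 ratio (total parts = 16):
  feathered-shank pea-comb: 2015 × 9/16 = 1133.4375
  feathered-shank single-comb: 2015 × 3/16 = 377.8125
  clean-shank pea-comb: 2015 × 3/16 = 377.8125
  clean-shank single-comb: 2015 × 1/16 = 125.9375
Contribution of clean-shank pea-comb: (385 − 377.8125)² / 377.8125 = 0.1367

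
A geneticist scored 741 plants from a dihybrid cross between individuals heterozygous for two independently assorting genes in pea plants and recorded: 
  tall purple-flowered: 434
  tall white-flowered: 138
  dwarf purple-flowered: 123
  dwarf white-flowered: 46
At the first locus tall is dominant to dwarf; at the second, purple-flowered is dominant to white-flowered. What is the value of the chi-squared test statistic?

2.545

A dihybrid F₂ with independent assortment and complete dominance at both loci gives a 9:3:3:1 phenotypic ratio.
The 9:3:3:1 ratio has 16 parts, so with N = 741 the expected counts are:
  tall purple-flowered: 741 × 9/16 = 416.8125
  tall white-flowered: 741 × 3/16 = 138.9375
  dwarf purple-flowered: 741 × 3/16 = 138.9375
  dwarf white-flowered: 741 × 1/16 = 46.3125
χ² = Σ (O − E)² / E
  tall purple-flowered: (434 − 416.8125)² / 416.8125 = 0.7087
  tall white-flowered: (138 − 138.9375)² / 138.9375 = 0.0063
  dwarf purple-flowered: (123 − 138.9375)² / 138.9375 = 1.8282
  dwarf white-flowered: (46 − 46.3125)² / 46.3125 = 0.0021
χ² = 0.7087 + 0.0063 + 1.8282 + 0.0021 = 2.5453 ≈ 2.545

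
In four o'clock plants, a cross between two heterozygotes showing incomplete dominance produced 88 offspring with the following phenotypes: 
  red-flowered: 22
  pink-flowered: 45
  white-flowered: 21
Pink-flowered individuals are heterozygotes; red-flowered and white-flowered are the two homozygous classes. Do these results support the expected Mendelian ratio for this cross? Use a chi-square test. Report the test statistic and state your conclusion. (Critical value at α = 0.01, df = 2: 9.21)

0.068; consistent

With incomplete dominance, a heterozygote × heterozygote cross gives a 1:2:1 phenotypic ratio.
The 1:2:1 ratio has 4 parts, so with N = 88 the expected counts are:
  red-flowered: 88 × 1/4 = 22
  pink-flowered: 88 × 2/4 = 44
  white-flowered: 88 × 1/4 = 22
χ² = Σ (O − E)² / E
  red-flowered: (22 − 22)² / 22 = 0.0000
  pink-flowered: (45 − 44)² / 44 = 0.0227
  white-flowered: (21 − 22)² / 22 = 0.0455
χ² = 0.0000 + 0.0227 + 0.0455 = 0.0682 ≈ 0.068
Degrees of freedom = 3 − 1 = 2; critical value at α = 0.01 is 9.21.
Since 0.068 < 9.21, we fail to reject the null hypothesis — the data are consistent with the 1:2:1 ratio.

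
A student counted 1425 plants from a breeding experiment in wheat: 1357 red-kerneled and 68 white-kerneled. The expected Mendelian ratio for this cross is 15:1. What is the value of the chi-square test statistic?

5.313

Under the 15:1 hypothesis (Σ ratio = 16, N = 1425):
  red-kerneled: 1425 × 15/16 = 1335.9375
  white-kerneled: 1425 × 1/16 = 89.0625
χ² = Σ (O − E)² / E
  red-kerneled: (1357 − 1335.9375)² / 1335.9375 = 0.3321
  white-kerneled: (68 − 89.0625)² / 89.0625 = 4.9811
χ² = 0.3321 + 4.9811 = 5.3132 ≈ 5.313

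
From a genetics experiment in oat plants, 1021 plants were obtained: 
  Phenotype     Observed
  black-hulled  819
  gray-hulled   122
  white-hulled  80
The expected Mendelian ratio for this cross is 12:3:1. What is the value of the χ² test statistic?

The 12:3:1 ratio has 16 parts, so with N = 1021 the expected counts are:
  black-hulled: 1021 × 12/16 = 765.75
  gray-hulled: 1021 × 3/16 = 191.4375
  white-hulled: 1021 × 1/16 = 63.8125
χ² = Σ (O − E)² / E
  black-hulled: (819 − 765.75)² / 765.75 = 3.7030
  gray-hulled: (122 − 191.4375)² / 191.4375 = 25.1861
  white-hulled: (80 − 63.8125)² / 63.8125 = 4.1063
χ² = 3.7030 + 25.1861 + 4.1063 = 32.9954 ≈ 32.995

32.995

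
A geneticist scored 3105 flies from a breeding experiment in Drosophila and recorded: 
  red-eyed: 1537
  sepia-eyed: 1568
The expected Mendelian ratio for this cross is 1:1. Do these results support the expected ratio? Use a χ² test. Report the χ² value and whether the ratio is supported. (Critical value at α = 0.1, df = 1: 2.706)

Total ratio parts = 2. Expected numbers out of 3105:
  red-eyed: 3105 × 1/2 = 1552.5
  sepia-eyed: 3105 × 1/2 = 1552.5
χ² = Σ (O − E)² / E
  red-eyed: (1537 − 1552.5)² / 1552.5 = 0.1548
  sepia-eyed: (1568 − 1552.5)² / 1552.5 = 0.1548
χ² = 0.1548 + 0.1548 = 0.3096 ≈ 0.310
Degrees of freedom = 2 − 1 = 1; critical value at α = 0.1 is 2.706.
Since 0.310 < 2.706, we fail to reject the null hypothesis — the data are consistent with the 1:1 ratio.

0.310; consistent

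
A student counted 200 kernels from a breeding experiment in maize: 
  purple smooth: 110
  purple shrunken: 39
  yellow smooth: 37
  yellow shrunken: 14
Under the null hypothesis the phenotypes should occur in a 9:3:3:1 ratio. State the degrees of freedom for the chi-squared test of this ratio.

3

A goodness-of-fit test with 4 phenotype classes has df = 4 − 1 = 3.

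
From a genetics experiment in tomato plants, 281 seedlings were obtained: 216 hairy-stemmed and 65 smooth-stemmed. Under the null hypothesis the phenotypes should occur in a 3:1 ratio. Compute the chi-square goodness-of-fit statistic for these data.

Total ratio parts = 4. Expected numbers out of 281:
  hairy-stemmed: 281 × 3/4 = 210.75
  smooth-stemmed: 281 × 1/4 = 70.25
χ² = Σ (O − E)² / E
  hairy-stemmed: (216 − 210.75)² / 210.75 = 0.1308
  smooth-stemmed: (65 − 70.25)² / 70.25 = 0.3923
χ² = 0.1308 + 0.3923 = 0.5231 ≈ 0.523

0.523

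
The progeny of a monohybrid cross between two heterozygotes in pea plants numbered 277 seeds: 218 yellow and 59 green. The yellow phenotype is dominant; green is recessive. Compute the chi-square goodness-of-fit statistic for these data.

For a monohybrid cross between heterozygotes with complete dominance, the expected phenotypic ratio is 3:1.
Under the 3:1 hypothesis (Σ ratio = 4, N = 277):
  yellow: 277 × 3/4 = 207.75
  green: 277 × 1/4 = 69.25
χ² = Σ (O − E)² / E
  yellow: (218 − 207.75)² / 207.75 = 0.5057
  green: (59 − 69.25)² / 69.25 = 1.5171
χ² = 0.5057 + 1.5171 = 2.0228 ≈ 2.023

2.023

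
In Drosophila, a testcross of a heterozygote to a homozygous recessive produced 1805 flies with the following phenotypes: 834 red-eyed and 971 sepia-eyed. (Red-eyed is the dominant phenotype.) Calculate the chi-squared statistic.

A testcross of a heterozygote (Aa × aa) gives a 1:1 phenotypic ratio.
Under the 1:1 hypothesis (Σ ratio = 2, N = 1805):
  red-eyed: 1805 × 1/2 = 902.5
  sepia-eyed: 1805 × 1/2 = 902.5
χ² = Σ (O − E)² / E
  red-eyed: (834 − 902.5)² / 902.5 = 5.1992
  sepia-eyed: (971 − 902.5)² / 902.5 = 5.1992
χ² = 5.1992 + 5.1992 = 10.3984 ≈ 10.398

10.398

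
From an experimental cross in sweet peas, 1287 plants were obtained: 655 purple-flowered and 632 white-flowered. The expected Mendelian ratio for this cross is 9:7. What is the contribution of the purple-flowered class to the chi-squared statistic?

Total ratio parts = 16. Expected numbers out of 1287:
  purple-flowered: 1287 × 9/16 = 723.9375
  white-flowered: 1287 × 7/16 = 563.0625
Contribution of purple-flowered: (655 − 723.9375)² / 723.9375 = 6.5646

6.565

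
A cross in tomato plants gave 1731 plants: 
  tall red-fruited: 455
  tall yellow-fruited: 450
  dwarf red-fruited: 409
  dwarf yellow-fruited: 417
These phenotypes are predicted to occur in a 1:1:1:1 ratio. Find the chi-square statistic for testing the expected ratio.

3.708

Under the 1:1:1:1 hypothesis (Σ ratio = 4, N = 1731):
  tall red-fruited: 1731 × 1/4 = 432.75
  tall yellow-fruited: 1731 × 1/4 = 432.75
  dwarf red-fruited: 1731 × 1/4 = 432.75
  dwarf yellow-fruited: 1731 × 1/4 = 432.75
χ² = Σ (O − E)² / E
  tall red-fruited: (455 − 432.75)² / 432.75 = 1.1440
  tall yellow-fruited: (450 − 432.75)² / 432.75 = 0.6876
  dwarf red-fruited: (409 − 432.75)² / 432.75 = 1.3034
  dwarf yellow-fruited: (417 − 432.75)² / 432.75 = 0.5732
χ² = 1.1440 + 0.6876 + 1.3034 + 0.5732 = 3.7082 ≈ 3.708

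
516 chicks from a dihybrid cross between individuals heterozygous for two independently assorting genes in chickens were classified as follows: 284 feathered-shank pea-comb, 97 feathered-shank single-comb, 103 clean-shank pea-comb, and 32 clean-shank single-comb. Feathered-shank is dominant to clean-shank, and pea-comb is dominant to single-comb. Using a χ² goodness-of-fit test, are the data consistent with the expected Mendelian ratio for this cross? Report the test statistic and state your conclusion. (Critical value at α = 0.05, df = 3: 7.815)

0.541; consistent

A dihybrid F₂ with independent assortment and complete dominance at both loci gives a 9:3:3:1 phenotypic ratio.
Total ratio parts = 16. Expected numbers out of 516:
  feathered-shank pea-comb: 516 × 9/16 = 290.25
  feathered-shank single-comb: 516 × 3/16 = 96.75
  clean-shank pea-comb: 516 × 3/16 = 96.75
  clean-shank single-comb: 516 × 1/16 = 32.25
χ² = Σ (O − E)² / E
  feathered-shank pea-comb: (284 − 290.25)² / 290.25 = 0.1346
  feathered-shank single-comb: (97 − 96.75)² / 96.75 = 0.0006
  clean-shank pea-comb: (103 − 96.75)² / 96.75 = 0.4037
  clean-shank single-comb: (32 − 32.25)² / 32.25 = 0.0019
χ² = 0.1346 + 0.0006 + 0.4037 + 0.0019 = 0.5408 ≈ 0.541
Degrees of freedom = 4 − 1 = 3; critical value at α = 0.05 is 7.815.
Since 0.541 < 7.815, we fail to reject the null hypothesis — the data are consistent with the 9:3:3:1 ratio.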